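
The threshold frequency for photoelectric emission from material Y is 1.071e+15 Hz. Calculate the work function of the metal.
4.43 eV

At the threshold frequency, photon energy equals work function:
φ = hf₀

Calculating:
φ = (6.626×10⁻³⁴ J·s)(1.071e+15 Hz)
φ = 4.43 eV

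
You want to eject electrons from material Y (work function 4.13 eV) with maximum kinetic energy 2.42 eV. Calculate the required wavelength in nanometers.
189.29 nm

From Einstein's equation: KE_max = hc/λ - φ

Rearranging for λ:
hc/λ = KE_max + φ
λ = hc/(KE_max + φ)

Required photon energy:
E_photon = KE_max + φ = 2.42 + 4.13 = 6.55 eV

Required wavelength:
λ = hc/E_photon = (6.626×10⁻³⁴)(3×10⁸) / (6.55 × 1.602×10⁻¹⁹)
λ = 189.29 nm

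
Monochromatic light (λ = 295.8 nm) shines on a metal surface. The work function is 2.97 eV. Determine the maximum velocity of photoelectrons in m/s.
6.5550e+05 m/s

First, find the maximum kinetic energy:
E_photon = hc/λ = 4.1915 eV
KE_max = E_photon - φ = 4.1915 - 2.97 = 1.2215 eV

Convert to Joules: KE_max = 1.2215 × 1.602×10⁻¹⁹ J = 1.9570e-19 J

Then use KE = ½mv² to find velocity:
v = √(2·KE/m) = √(2 × 1.9570e-19 J / 9.109e-31 kg)
v = 6.5550e+05 m/s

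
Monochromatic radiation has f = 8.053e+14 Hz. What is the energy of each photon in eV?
3.3305 eV

Using E = hf:

E = hf = (6.626×10⁻³⁴ J·s)(8.053e+14 Hz)
E = 3.3305 eV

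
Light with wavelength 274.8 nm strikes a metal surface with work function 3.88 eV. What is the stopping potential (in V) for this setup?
0.6318 V

The stopping potential V_s satisfies: eV_s = KE_max

First, find KE_max using Einstein's equation:
E_photon = hc/λ = 4.5118 eV
KE_max = E_photon - φ = 4.5118 - 3.88 = 0.6318 eV

Since eV_s = KE_max:
V_s = KE_max/e = 0.6318 V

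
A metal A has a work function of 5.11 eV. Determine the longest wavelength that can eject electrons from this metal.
242.63 nm

The threshold wavelength is when the photon energy equals the work function:
hc/λ₀ = φ

Solving for λ₀:
λ₀ = hc/φ = (6.626×10⁻³⁴ J·s)(3×10⁸ m/s) / (5.11 eV × 1.602×10⁻¹⁹ J/eV)
λ₀ = 242.63 nm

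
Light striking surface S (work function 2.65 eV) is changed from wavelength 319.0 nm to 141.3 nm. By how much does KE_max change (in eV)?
4.8879 eV

Using Einstein's equation: KE_max = hc/λ - φ

For λ₁ = 319.0 nm:
KE₁ = hc/λ₁ - φ = 3.8867 - 2.65 = 1.2367 eV

For λ₂ = 141.3 nm:
KE₂ = hc/λ₂ - φ = 8.7745 - 2.65 = 6.1245 eV

Change in KE:
ΔKE = KE₂ - KE₁ = 6.1245 - 1.2367 = 4.8879 eV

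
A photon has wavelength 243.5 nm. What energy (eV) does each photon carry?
5.0918 eV

Using E = hf = hc/λ:

E = hc/λ = (6.626×10⁻³⁴ J·s)(3×10⁸ m/s) / (243.5×10⁻⁹ m)
E = 5.0918 eV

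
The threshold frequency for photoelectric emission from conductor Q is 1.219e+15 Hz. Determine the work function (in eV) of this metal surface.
5.04 eV

At the threshold frequency, photon energy equals work function:
φ = hf₀

Calculating:
φ = (6.626×10⁻³⁴ J·s)(1.219e+15 Hz)
φ = 5.04 eV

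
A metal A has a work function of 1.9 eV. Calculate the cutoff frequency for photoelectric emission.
4.5942e+14 Hz

The threshold frequency is when the photon energy equals the work function:
hf₀ = φ

Solving for f₀:
f₀ = φ/h = (1.9 eV × 1.602×10⁻¹⁹ J/eV) / (6.626×10⁻³⁴ J·s)
f₀ = 4.5942e+14 Hz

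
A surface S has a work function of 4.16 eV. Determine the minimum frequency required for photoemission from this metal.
1.0059e+15 Hz

The threshold frequency is when the photon energy equals the work function:
hf₀ = φ

Solving for f₀:
f₀ = φ/h = (4.16 eV × 1.602×10⁻¹⁹ J/eV) / (6.626×10⁻³⁴ J·s)
f₀ = 1.0059e+15 Hz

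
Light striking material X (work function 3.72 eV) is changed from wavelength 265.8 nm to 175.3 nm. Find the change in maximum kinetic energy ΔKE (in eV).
2.4081 eV

Using Einstein's equation: KE_max = hc/λ - φ

For λ₁ = 265.8 nm:
KE₁ = hc/λ₁ - φ = 4.6646 - 3.72 = 0.9446 eV

For λ₂ = 175.3 nm:
KE₂ = hc/λ₂ - φ = 7.0727 - 3.72 = 3.3527 eV

Change in KE:
ΔKE = KE₂ - KE₁ = 3.3527 - 0.9446 = 2.4081 eV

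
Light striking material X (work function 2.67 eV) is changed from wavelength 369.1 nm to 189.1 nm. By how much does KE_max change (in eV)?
3.1974 eV

Using Einstein's equation: KE_max = hc/λ - φ

For λ₁ = 369.1 nm:
KE₁ = hc/λ₁ - φ = 3.3591 - 2.67 = 0.6891 eV

For λ₂ = 189.1 nm:
KE₂ = hc/λ₂ - φ = 6.5565 - 2.67 = 3.8865 eV

Change in KE:
ΔKE = KE₂ - KE₁ = 3.8865 - 0.6891 = 3.1974 eV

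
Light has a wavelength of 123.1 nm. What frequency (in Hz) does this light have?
2.4354e+15 Hz

Using the wave equation: c = fλ

Solving for frequency:
f = c/λ = (3×10⁸ m/s) / (123.1×10⁻⁹ m)
f = 2.4354e+15 Hz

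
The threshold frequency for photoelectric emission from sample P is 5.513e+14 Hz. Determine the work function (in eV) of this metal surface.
2.28 eV

At the threshold frequency, photon energy equals work function:
φ = hf₀

Calculating:
φ = (6.626×10⁻³⁴ J·s)(5.513e+14 Hz)
φ = 2.28 eV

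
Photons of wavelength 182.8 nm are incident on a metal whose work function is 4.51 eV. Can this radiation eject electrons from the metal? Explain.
Yes

For photoemission, the photon energy must exceed the work function.

Photon energy: E = hc/λ = 6.7825 eV
Work function: φ = 4.51 eV

Since E_photon (6.7825 eV) > φ (4.51 eV), photoemission WILL occur.
The threshold wavelength is λ₀ = hc/φ = 274.9 nm.
Since 182.8 nm < 274.9 nm, the light has sufficient energy.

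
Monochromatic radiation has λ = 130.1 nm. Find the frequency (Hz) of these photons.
2.3043e+15 Hz

Using the wave equation: c = fλ

Solving for frequency:
f = c/λ = (3×10⁸ m/s) / (130.1×10⁻⁹ m)
f = 2.3043e+15 Hz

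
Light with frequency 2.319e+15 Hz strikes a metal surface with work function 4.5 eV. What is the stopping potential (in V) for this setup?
5.0906 V

The stopping potential V_s satisfies: eV_s = KE_max

First, find KE_max using Einstein's equation:
E_photon = hf = (6.626×10⁻³⁴ J·s)(2.319e+15 Hz) = 9.5906 eV
KE_max = E_photon - φ = 9.5906 - 4.5 = 5.0906 eV

Since eV_s = KE_max:
V_s = KE_max/e = 5.0906 V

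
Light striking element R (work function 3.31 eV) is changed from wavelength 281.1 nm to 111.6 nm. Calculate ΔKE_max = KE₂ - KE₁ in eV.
6.6990 eV

Using Einstein's equation: KE_max = hc/λ - φ

For λ₁ = 281.1 nm:
KE₁ = hc/λ₁ - φ = 4.4107 - 3.31 = 1.1007 eV

For λ₂ = 111.6 nm:
KE₂ = hc/λ₂ - φ = 11.1097 - 3.31 = 7.7997 eV

Change in KE:
ΔKE = KE₂ - KE₁ = 7.7997 - 1.1007 = 6.6990 eV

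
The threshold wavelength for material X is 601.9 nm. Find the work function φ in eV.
2.06 eV

At the threshold wavelength, photon energy equals work function:
φ = hc/λ₀

Calculating:
φ = (6.626×10⁻³⁴ J·s)(3×10⁸ m/s) / (601.9×10⁻⁹ m)
φ = 2.06 eV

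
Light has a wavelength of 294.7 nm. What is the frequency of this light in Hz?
1.0173e+15 Hz

Using the wave equation: c = fλ

Solving for frequency:
f = c/λ = (3×10⁸ m/s) / (294.7×10⁻⁹ m)
f = 1.0173e+15 Hz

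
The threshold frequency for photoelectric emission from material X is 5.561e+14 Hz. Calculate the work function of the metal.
2.30 eV

At the threshold frequency, photon energy equals work function:
φ = hf₀

Calculating:
φ = (6.626×10⁻³⁴ J·s)(5.561e+14 Hz)
φ = 2.30 eV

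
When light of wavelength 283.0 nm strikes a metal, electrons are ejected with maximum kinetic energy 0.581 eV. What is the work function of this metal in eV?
3.80 eV

From Einstein's photoelectric equation: KE_max = hf - φ = hc/λ - φ

Rearranging for φ:
φ = hc/λ - KE_max

Calculate photon energy:
E_photon = hc/λ = 4.3811 eV

Therefore:
φ = 4.3811 - 0.581 = 3.80 eV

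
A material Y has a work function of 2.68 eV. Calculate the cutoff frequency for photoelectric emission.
6.4802e+14 Hz

The threshold frequency is when the photon energy equals the work function:
hf₀ = φ

Solving for f₀:
f₀ = φ/h = (2.68 eV × 1.602×10⁻¹⁹ J/eV) / (6.626×10⁻³⁴ J·s)
f₀ = 6.4802e+14 Hz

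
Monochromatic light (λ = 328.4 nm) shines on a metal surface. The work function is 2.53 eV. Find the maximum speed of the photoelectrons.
6.6188e+05 m/s

First, find the maximum kinetic energy:
E_photon = hc/λ = 3.7754 eV
KE_max = E_photon - φ = 3.7754 - 2.53 = 1.2454 eV

Convert to Joules: KE_max = 1.2454 × 1.602×10⁻¹⁹ J = 1.9954e-19 J

Then use KE = ½mv² to find velocity:
v = √(2·KE/m) = √(2 × 1.9954e-19 J / 9.109e-31 kg)
v = 6.6188e+05 m/s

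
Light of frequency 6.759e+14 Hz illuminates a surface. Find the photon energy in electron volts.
2.7953 eV

Using E = hf:

E = hf = (6.626×10⁻³⁴ J·s)(6.759e+14 Hz)
E = 2.7953 eV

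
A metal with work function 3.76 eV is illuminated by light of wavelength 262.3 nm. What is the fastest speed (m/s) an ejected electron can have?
5.8317e+05 m/s

First, find the maximum kinetic energy:
E_photon = hc/λ = 4.7268 eV
KE_max = E_photon - φ = 4.7268 - 3.76 = 0.9668 eV

Convert to Joules: KE_max = 0.9668 × 1.602×10⁻¹⁹ J = 1.5490e-19 J

Then use KE = ½mv² to find velocity:
v = √(2·KE/m) = √(2 × 1.5490e-19 J / 9.109e-31 kg)
v = 5.8317e+05 m/s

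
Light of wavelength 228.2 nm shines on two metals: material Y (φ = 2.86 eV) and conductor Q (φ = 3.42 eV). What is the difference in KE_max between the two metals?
0.5600 eV

Using KE_max = hc/λ - φ for each metal:

Photon energy: E = hc/λ = 5.4331 eV

For material Y (φ₁ = 2.86 eV):
KE₁ = E - φ₁ = 5.4331 - 2.86 = 2.5731 eV

For conductor Q (φ₂ = 3.42 eV):
KE₂ = E - φ₂ = 5.4331 - 3.42 = 2.0131 eV

Difference:
ΔKE = KE₁ - KE₂ = 2.5731 - 2.0131 = 0.5600 eV

Note: The difference equals the difference in work functions: 3.42 - 2.86 = 0.56 eV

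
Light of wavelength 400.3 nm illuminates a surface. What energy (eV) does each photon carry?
3.0973 eV

Using E = hf = hc/λ:

E = hc/λ = (6.626×10⁻³⁴ J·s)(3×10⁸ m/s) / (400.3×10⁻⁹ m)
E = 3.0973 eV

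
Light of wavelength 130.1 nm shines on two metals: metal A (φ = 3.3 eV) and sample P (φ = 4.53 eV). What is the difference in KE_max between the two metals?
1.2300 eV

Using KE_max = hc/λ - φ for each metal:

Photon energy: E = hc/λ = 9.5299 eV

For metal A (φ₁ = 3.3 eV):
KE₁ = E - φ₁ = 9.5299 - 3.3 = 6.2299 eV

For sample P (φ₂ = 4.53 eV):
KE₂ = E - φ₂ = 9.5299 - 4.53 = 4.9999 eV

Difference:
ΔKE = KE₁ - KE₂ = 6.2299 - 4.9999 = 1.2300 eV

Note: The difference equals the difference in work functions: 4.53 - 3.3 = 1.23 eV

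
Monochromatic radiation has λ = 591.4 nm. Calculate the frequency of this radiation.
5.0692e+14 Hz

Using the wave equation: c = fλ

Solving for frequency:
f = c/λ = (3×10⁸ m/s) / (591.4×10⁻⁹ m)
f = 5.0692e+14 Hz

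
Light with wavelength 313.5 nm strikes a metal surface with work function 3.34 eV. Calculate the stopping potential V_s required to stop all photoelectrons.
0.6148 V

The stopping potential V_s satisfies: eV_s = KE_max

First, find KE_max using Einstein's equation:
E_photon = hc/λ = 3.9548 eV
KE_max = E_photon - φ = 3.9548 - 3.34 = 0.6148 eV

Since eV_s = KE_max:
V_s = KE_max/e = 0.6148 V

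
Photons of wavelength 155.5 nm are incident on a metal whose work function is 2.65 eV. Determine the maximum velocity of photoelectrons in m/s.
1.3684e+06 m/s

First, find the maximum kinetic energy:
E_photon = hc/λ = 7.9733 eV
KE_max = E_photon - φ = 7.9733 - 2.65 = 5.3233 eV

Convert to Joules: KE_max = 5.3233 × 1.602×10⁻¹⁹ J = 8.5288e-19 J

Then use KE = ½mv² to find velocity:
v = √(2·KE/m) = √(2 × 8.5288e-19 J / 9.109e-31 kg)
v = 1.3684e+06 m/s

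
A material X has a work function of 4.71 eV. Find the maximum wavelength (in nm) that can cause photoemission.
263.24 nm

The threshold wavelength is when the photon energy equals the work function:
hc/λ₀ = φ

Solving for λ₀:
λ₀ = hc/φ = (6.626×10⁻³⁴ J·s)(3×10⁸ m/s) / (4.71 eV × 1.602×10⁻¹⁹ J/eV)
λ₀ = 263.24 nm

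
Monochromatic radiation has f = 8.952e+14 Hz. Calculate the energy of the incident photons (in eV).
3.7022 eV

Using E = hf:

E = hf = (6.626×10⁻³⁴ J·s)(8.952e+14 Hz)
E = 3.7022 eV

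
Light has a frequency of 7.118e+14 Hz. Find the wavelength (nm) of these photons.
421.18 nm

Using the wave equation: c = fλ

Solving for wavelength:
λ = c/f = (3×10⁸ m/s) / (7.118e+14 Hz)
λ = 421.18 nm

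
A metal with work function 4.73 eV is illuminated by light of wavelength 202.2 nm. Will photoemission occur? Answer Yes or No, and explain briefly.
Yes

For photoemission, the photon energy must exceed the work function.

Photon energy: E = hc/λ = 6.1318 eV
Work function: φ = 4.73 eV

Since E_photon (6.1318 eV) > φ (4.73 eV), photoemission WILL occur.
The threshold wavelength is λ₀ = hc/φ = 262.1 nm.
Since 202.2 nm < 262.1 nm, the light has sufficient energy.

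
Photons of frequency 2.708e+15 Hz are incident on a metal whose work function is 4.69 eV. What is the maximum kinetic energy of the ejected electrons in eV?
6.5094 eV

Using Einstein's photoelectric equation: KE_max = hf - φ

First, calculate the photon energy:
E_photon = hf = (6.626×10⁻³⁴ J·s)(2.708e+15 Hz)
E_photon = 11.1994 eV

Then, the maximum kinetic energy:
KE_max = E_photon - φ = 11.1994 eV - 4.69 eV = 6.5094 eV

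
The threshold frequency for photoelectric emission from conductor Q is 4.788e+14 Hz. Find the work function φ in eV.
1.98 eV

At the threshold frequency, photon energy equals work function:
φ = hf₀

Calculating:
φ = (6.626×10⁻³⁴ J·s)(4.788e+14 Hz)
φ = 1.98 eV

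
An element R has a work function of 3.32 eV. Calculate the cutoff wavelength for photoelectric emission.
373.45 nm

The threshold wavelength is when the photon energy equals the work function:
hc/λ₀ = φ

Solving for λ₀:
λ₀ = hc/φ = (6.626×10⁻³⁴ J·s)(3×10⁸ m/s) / (3.32 eV × 1.602×10⁻¹⁹ J/eV)
λ₀ = 373.45 nm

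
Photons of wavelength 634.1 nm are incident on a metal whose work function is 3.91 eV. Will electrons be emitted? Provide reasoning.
No

For photoemission, the photon energy must exceed the work function.

Photon energy: E = hc/λ = 1.9553 eV
Work function: φ = 3.91 eV

Since E_photon (1.9553 eV) < φ (3.91 eV), photoemission will NOT occur.
The threshold wavelength is λ₀ = hc/φ = 317.1 nm.
Since 634.1 nm > 317.1 nm, the photons lack sufficient energy.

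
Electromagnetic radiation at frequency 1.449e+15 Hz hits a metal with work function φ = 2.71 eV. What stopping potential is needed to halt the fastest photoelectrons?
3.2826 V

The stopping potential V_s satisfies: eV_s = KE_max

First, find KE_max using Einstein's equation:
E_photon = hf = (6.626×10⁻³⁴ J·s)(1.449e+15 Hz) = 5.9926 eV
KE_max = E_photon - φ = 5.9926 - 2.71 = 3.2826 eV

Since eV_s = KE_max:
V_s = KE_max/e = 3.2826 V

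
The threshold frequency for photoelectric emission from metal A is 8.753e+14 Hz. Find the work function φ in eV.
3.62 eV

At the threshold frequency, photon energy equals work function:
φ = hf₀

Calculating:
φ = (6.626×10⁻³⁴ J·s)(8.753e+14 Hz)
φ = 3.62 eV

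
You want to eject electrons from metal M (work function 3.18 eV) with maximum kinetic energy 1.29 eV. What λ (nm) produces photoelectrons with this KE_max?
277.37 nm

From Einstein's equation: KE_max = hc/λ - φ

Rearranging for λ:
hc/λ = KE_max + φ
λ = hc/(KE_max + φ)

Required photon energy:
E_photon = KE_max + φ = 1.29 + 3.18 = 4.47 eV

Required wavelength:
λ = hc/E_photon = (6.626×10⁻³⁴)(3×10⁸) / (4.47 × 1.602×10⁻¹⁹)
λ = 277.37 nm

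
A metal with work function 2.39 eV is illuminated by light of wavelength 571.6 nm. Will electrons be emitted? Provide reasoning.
No

For photoemission, the photon energy must exceed the work function.

Photon energy: E = hc/λ = 2.1691 eV
Work function: φ = 2.39 eV

Since E_photon (2.1691 eV) < φ (2.39 eV), photoemission will NOT occur.
The threshold wavelength is λ₀ = hc/φ = 518.8 nm.
Since 571.6 nm > 518.8 nm, the photons lack sufficient energy.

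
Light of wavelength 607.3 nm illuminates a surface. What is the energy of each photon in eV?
2.0416 eV

Using E = hf = hc/λ:

E = hc/λ = (6.626×10⁻³⁴ J·s)(3×10⁸ m/s) / (607.3×10⁻⁹ m)
E = 2.0416 eV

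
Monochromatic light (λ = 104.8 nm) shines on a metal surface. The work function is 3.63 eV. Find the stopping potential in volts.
8.2006 V

The stopping potential V_s satisfies: eV_s = KE_max

First, find KE_max using Einstein's equation:
E_photon = hc/λ = 11.8306 eV
KE_max = E_photon - φ = 11.8306 - 3.63 = 8.2006 eV

Since eV_s = KE_max:
V_s = KE_max/e = 8.2006 V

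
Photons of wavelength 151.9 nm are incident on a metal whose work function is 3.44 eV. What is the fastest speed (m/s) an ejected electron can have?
1.2888e+06 m/s

First, find the maximum kinetic energy:
E_photon = hc/λ = 8.1622 eV
KE_max = E_photon - φ = 8.1622 - 3.44 = 4.7222 eV

Convert to Joules: KE_max = 4.7222 × 1.602×10⁻¹⁹ J = 7.5658e-19 J

Then use KE = ½mv² to find velocity:
v = √(2·KE/m) = √(2 × 7.5658e-19 J / 9.109e-31 kg)
v = 1.2888e+06 m/s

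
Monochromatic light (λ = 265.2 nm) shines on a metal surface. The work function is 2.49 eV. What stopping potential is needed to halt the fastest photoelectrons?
2.1851 V

The stopping potential V_s satisfies: eV_s = KE_max

First, find KE_max using Einstein's equation:
E_photon = hc/λ = 4.6751 eV
KE_max = E_photon - φ = 4.6751 - 2.49 = 2.1851 eV

Since eV_s = KE_max:
V_s = KE_max/e = 2.1851 V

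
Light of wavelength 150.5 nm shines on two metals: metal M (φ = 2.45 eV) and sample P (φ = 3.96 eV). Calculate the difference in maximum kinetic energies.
1.5100 eV

Using KE_max = hc/λ - φ for each metal:

Photon energy: E = hc/λ = 8.2382 eV

For metal M (φ₁ = 2.45 eV):
KE₁ = E - φ₁ = 8.2382 - 2.45 = 5.7882 eV

For sample P (φ₂ = 3.96 eV):
KE₂ = E - φ₂ = 8.2382 - 3.96 = 4.2782 eV

Difference:
ΔKE = KE₁ - KE₂ = 5.7882 - 4.2782 = 1.5100 eV

Note: The difference equals the difference in work functions: 3.96 - 2.45 = 1.51 eV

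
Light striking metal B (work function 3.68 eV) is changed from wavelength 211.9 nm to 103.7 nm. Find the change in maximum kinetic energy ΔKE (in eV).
6.1050 eV

Using Einstein's equation: KE_max = hc/λ - φ

For λ₁ = 211.9 nm:
KE₁ = hc/λ₁ - φ = 5.8511 - 3.68 = 2.1711 eV

For λ₂ = 103.7 nm:
KE₂ = hc/λ₂ - φ = 11.9560 - 3.68 = 8.2760 eV

Change in KE:
ΔKE = KE₂ - KE₁ = 8.2760 - 2.1711 = 6.1050 eV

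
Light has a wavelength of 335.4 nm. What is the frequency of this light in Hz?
8.9384e+14 Hz

Using the wave equation: c = fλ

Solving for frequency:
f = c/λ = (3×10⁸ m/s) / (335.4×10⁻⁹ m)
f = 8.9384e+14 Hz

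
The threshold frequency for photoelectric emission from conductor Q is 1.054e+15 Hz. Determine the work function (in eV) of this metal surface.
4.36 eV

At the threshold frequency, photon energy equals work function:
φ = hf₀

Calculating:
φ = (6.626×10⁻³⁴ J·s)(1.054e+15 Hz)
φ = 4.36 eV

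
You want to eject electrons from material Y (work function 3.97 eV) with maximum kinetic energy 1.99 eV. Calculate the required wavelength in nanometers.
208.03 nm

From Einstein's equation: KE_max = hc/λ - φ

Rearranging for λ:
hc/λ = KE_max + φ
λ = hc/(KE_max + φ)

Required photon energy:
E_photon = KE_max + φ = 1.99 + 3.97 = 5.96 eV

Required wavelength:
λ = hc/E_photon = (6.626×10⁻³⁴)(3×10⁸) / (5.96 × 1.602×10⁻¹⁹)
λ = 208.03 nm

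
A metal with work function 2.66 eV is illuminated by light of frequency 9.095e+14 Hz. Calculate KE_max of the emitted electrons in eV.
1.1014 eV

Using Einstein's photoelectric equation: KE_max = hf - φ

First, calculate the photon energy:
E_photon = hf = (6.626×10⁻³⁴ J·s)(9.095e+14 Hz)
E_photon = 3.7614 eV

Then, the maximum kinetic energy:
KE_max = E_photon - φ = 3.7614 eV - 2.66 eV = 1.1014 eV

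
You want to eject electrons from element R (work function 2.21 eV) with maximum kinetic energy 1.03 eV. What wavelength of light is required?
382.67 nm

From Einstein's equation: KE_max = hc/λ - φ

Rearranging for λ:
hc/λ = KE_max + φ
λ = hc/(KE_max + φ)

Required photon energy:
E_photon = KE_max + φ = 1.03 + 2.21 = 3.24 eV

Required wavelength:
λ = hc/E_photon = (6.626×10⁻³⁴)(3×10⁸) / (3.24 × 1.602×10⁻¹⁹)
λ = 382.67 nm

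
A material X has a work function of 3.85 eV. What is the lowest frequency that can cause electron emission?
9.3093e+14 Hz

The threshold frequency is when the photon energy equals the work function:
hf₀ = φ

Solving for f₀:
f₀ = φ/h = (3.85 eV × 1.602×10⁻¹⁹ J/eV) / (6.626×10⁻³⁴ J·s)
f₀ = 9.3093e+14 Hz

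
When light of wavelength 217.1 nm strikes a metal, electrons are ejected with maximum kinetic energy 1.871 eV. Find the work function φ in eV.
3.84 eV

From Einstein's photoelectric equation: KE_max = hf - φ = hc/λ - φ

Rearranging for φ:
φ = hc/λ - KE_max

Calculate photon energy:
E_photon = hc/λ = 5.7109 eV

Therefore:
φ = 5.7109 - 1.871 = 3.84 eV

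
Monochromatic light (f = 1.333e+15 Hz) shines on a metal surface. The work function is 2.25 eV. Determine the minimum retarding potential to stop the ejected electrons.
3.2628 V

The stopping potential V_s satisfies: eV_s = KE_max

First, find KE_max using Einstein's equation:
E_photon = hf = (6.626×10⁻³⁴ J·s)(1.333e+15 Hz) = 5.5128 eV
KE_max = E_photon - φ = 5.5128 - 2.25 = 3.2628 eV

Since eV_s = KE_max:
V_s = KE_max/e = 3.2628 V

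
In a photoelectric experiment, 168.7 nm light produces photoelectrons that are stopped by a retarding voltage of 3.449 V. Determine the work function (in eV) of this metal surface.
3.90 eV

The stopping potential gives the maximum kinetic energy: KE_max = eV_s = 3.449 eV

From Einstein's photoelectric equation: KE_max = hc/λ - φ
Rearranging: φ = hc/λ - KE_max

Calculate photon energy:
E_photon = hc/λ = (6.626×10⁻³⁴ J·s)(3×10⁸ m/s) / (168.7×10⁻⁹ m) = 7.3494 eV

Therefore:
φ = 7.3494 - 3.449 = 3.90 eV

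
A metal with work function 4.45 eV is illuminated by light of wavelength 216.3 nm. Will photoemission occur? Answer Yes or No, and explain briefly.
Yes

For photoemission, the photon energy must exceed the work function.

Photon energy: E = hc/λ = 5.7320 eV
Work function: φ = 4.45 eV

Since E_photon (5.7320 eV) > φ (4.45 eV), photoemission WILL occur.
The threshold wavelength is λ₀ = hc/φ = 278.6 nm.
Since 216.3 nm < 278.6 nm, the light has sufficient energy.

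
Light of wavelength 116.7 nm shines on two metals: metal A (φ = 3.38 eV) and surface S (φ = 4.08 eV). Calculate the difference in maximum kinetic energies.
0.7000 eV

Using KE_max = hc/λ - φ for each metal:

Photon energy: E = hc/λ = 10.6242 eV

For metal A (φ₁ = 3.38 eV):
KE₁ = E - φ₁ = 10.6242 - 3.38 = 7.2442 eV

For surface S (φ₂ = 4.08 eV):
KE₂ = E - φ₂ = 10.6242 - 4.08 = 6.5442 eV

Difference:
ΔKE = KE₁ - KE₂ = 7.2442 - 6.5442 = 0.7000 eV

Note: The difference equals the difference in work functions: 4.08 - 3.38 = 0.70 eV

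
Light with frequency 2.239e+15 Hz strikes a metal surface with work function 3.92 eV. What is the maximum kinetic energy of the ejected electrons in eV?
5.3398 eV

Using Einstein's photoelectric equation: KE_max = hf - φ

First, calculate the photon energy:
E_photon = hf = (6.626×10⁻³⁴ J·s)(2.239e+15 Hz)
E_photon = 9.2598 eV

Then, the maximum kinetic energy:
KE_max = E_photon - φ = 9.2598 eV - 3.92 eV = 5.3398 eV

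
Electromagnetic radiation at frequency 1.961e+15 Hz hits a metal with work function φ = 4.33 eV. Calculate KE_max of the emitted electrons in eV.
3.7800 eV

Using Einstein's photoelectric equation: KE_max = hf - φ

First, calculate the photon energy:
E_photon = hf = (6.626×10⁻³⁴ J·s)(1.961e+15 Hz)
E_photon = 8.1100 eV

Then, the maximum kinetic energy:
KE_max = E_photon - φ = 8.1100 eV - 4.33 eV = 3.7800 eV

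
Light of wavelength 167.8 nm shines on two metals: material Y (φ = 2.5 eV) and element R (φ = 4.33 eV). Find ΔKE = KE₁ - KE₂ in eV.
1.8300 eV

Using KE_max = hc/λ - φ for each metal:

Photon energy: E = hc/λ = 7.3888 eV

For material Y (φ₁ = 2.5 eV):
KE₁ = E - φ₁ = 7.3888 - 2.5 = 4.8888 eV

For element R (φ₂ = 4.33 eV):
KE₂ = E - φ₂ = 7.3888 - 4.33 = 3.0588 eV

Difference:
ΔKE = KE₁ - KE₂ = 4.8888 - 3.0588 = 1.8300 eV

Note: The difference equals the difference in work functions: 4.33 - 2.5 = 1.83 eV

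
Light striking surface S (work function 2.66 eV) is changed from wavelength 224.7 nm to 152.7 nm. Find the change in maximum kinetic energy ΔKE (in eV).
2.6017 eV

Using Einstein's equation: KE_max = hc/λ - φ

For λ₁ = 224.7 nm:
KE₁ = hc/λ₁ - φ = 5.5178 - 2.66 = 2.8578 eV

For λ₂ = 152.7 nm:
KE₂ = hc/λ₂ - φ = 8.1195 - 2.66 = 5.4595 eV

Change in KE:
ΔKE = KE₂ - KE₁ = 5.4595 - 2.8578 = 2.6017 eV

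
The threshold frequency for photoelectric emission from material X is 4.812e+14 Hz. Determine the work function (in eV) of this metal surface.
1.99 eV

At the threshold frequency, photon energy equals work function:
φ = hf₀

Calculating:
φ = (6.626×10⁻³⁴ J·s)(4.812e+14 Hz)
φ = 1.99 eV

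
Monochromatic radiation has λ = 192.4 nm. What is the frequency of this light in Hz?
1.5582e+15 Hz

Using the wave equation: c = fλ

Solving for frequency:
f = c/λ = (3×10⁸ m/s) / (192.4×10⁻⁹ m)
f = 1.5582e+15 Hz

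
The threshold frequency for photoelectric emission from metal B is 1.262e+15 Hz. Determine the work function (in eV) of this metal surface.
5.22 eV

At the threshold frequency, photon energy equals work function:
φ = hf₀

Calculating:
φ = (6.626×10⁻³⁴ J·s)(1.262e+15 Hz)
φ = 5.22 eV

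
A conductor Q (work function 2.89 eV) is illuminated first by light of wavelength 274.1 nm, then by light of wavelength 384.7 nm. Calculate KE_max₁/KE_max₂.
4.9066

Using Einstein's equation: KE_max = hc/λ - φ

For λ₁ = 274.1 nm:
E₁ = hc/λ₁ = 4.5233 eV
KE₁ = E₁ - φ = 4.5233 - 2.89 = 1.6333 eV

For λ₂ = 384.7 nm:
E₂ = hc/λ₂ = 3.2229 eV
KE₂ = E₂ - φ = 3.2229 - 2.89 = 0.3329 eV

Ratio: KE₁/KE₂ = 1.6333/0.3329 = 4.9066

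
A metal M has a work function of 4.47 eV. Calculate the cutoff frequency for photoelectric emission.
1.0808e+15 Hz

The threshold frequency is when the photon energy equals the work function:
hf₀ = φ

Solving for f₀:
f₀ = φ/h = (4.47 eV × 1.602×10⁻¹⁹ J/eV) / (6.626×10⁻³⁴ J·s)
f₀ = 1.0808e+15 Hz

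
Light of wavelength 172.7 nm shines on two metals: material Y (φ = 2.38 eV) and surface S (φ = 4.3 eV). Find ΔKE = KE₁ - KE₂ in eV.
1.9200 eV

Using KE_max = hc/λ - φ for each metal:

Photon energy: E = hc/λ = 7.1792 eV

For material Y (φ₁ = 2.38 eV):
KE₁ = E - φ₁ = 7.1792 - 2.38 = 4.7992 eV

For surface S (φ₂ = 4.3 eV):
KE₂ = E - φ₂ = 7.1792 - 4.3 = 2.8792 eV

Difference:
ΔKE = KE₁ - KE₂ = 4.7992 - 2.8792 = 1.9200 eV

Note: The difference equals the difference in work functions: 4.3 - 2.38 = 1.92 eV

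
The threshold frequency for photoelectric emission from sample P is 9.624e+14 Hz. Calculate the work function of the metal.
3.98 eV

At the threshold frequency, photon energy equals work function:
φ = hf₀

Calculating:
φ = (6.626×10⁻³⁴ J·s)(9.624e+14 Hz)
φ = 3.98 eV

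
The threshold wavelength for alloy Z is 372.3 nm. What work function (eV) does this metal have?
3.33 eV

At the threshold wavelength, photon energy equals work function:
φ = hc/λ₀

Calculating:
φ = (6.626×10⁻³⁴ J·s)(3×10⁸ m/s) / (372.3×10⁻⁹ m)
φ = 3.33 eV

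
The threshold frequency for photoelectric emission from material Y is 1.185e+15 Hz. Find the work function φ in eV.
4.90 eV

At the threshold frequency, photon energy equals work function:
φ = hf₀

Calculating:
φ = (6.626×10⁻³⁴ J·s)(1.185e+15 Hz)
φ = 4.90 eV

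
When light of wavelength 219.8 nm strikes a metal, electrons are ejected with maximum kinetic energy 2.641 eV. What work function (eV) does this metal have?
3.00 eV

From Einstein's photoelectric equation: KE_max = hf - φ = hc/λ - φ

Rearranging for φ:
φ = hc/λ - KE_max

Calculate photon energy:
E_photon = hc/λ = 5.6408 eV

Therefore:
φ = 5.6408 - 2.641 = 3.00 eV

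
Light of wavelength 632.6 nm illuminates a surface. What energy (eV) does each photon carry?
1.9599 eV

Using E = hf = hc/λ:

E = hc/λ = (6.626×10⁻³⁴ J·s)(3×10⁸ m/s) / (632.6×10⁻⁹ m)
E = 1.9599 eV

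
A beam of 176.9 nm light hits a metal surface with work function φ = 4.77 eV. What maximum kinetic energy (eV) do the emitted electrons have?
2.2387 eV

Using Einstein's photoelectric equation: KE_max = hf - φ = hc/λ - φ

First, calculate the photon energy:
E_photon = hc/λ = (6.626×10⁻³⁴ J·s)(3×10⁸ m/s) / (176.9×10⁻⁹ m)
E_photon = 7.0087 eV

Then, the maximum kinetic energy:
KE_max = E_photon - φ = 7.0087 eV - 4.77 eV = 2.2387 eV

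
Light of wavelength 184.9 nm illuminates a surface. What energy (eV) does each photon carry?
6.7055 eV

Using E = hf = hc/λ:

E = hc/λ = (6.626×10⁻³⁴ J·s)(3×10⁸ m/s) / (184.9×10⁻⁹ m)
E = 6.7055 eV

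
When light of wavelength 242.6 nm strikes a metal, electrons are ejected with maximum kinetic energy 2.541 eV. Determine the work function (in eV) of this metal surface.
2.57 eV

From Einstein's photoelectric equation: KE_max = hf - φ = hc/λ - φ

Rearranging for φ:
φ = hc/λ - KE_max

Calculate photon energy:
E_photon = hc/λ = 5.1106 eV

Therefore:
φ = 5.1106 - 2.541 = 2.57 eV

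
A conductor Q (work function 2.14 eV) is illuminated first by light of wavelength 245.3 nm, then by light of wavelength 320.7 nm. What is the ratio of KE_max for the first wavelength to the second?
1.6885

Using Einstein's equation: KE_max = hc/λ - φ

For λ₁ = 245.3 nm:
E₁ = hc/λ₁ = 5.0544 eV
KE₁ = E₁ - φ = 5.0544 - 2.14 = 2.9144 eV

For λ₂ = 320.7 nm:
E₂ = hc/λ₂ = 3.8660 eV
KE₂ = E₂ - φ = 3.8660 - 2.14 = 1.7260 eV

Ratio: KE₁/KE₂ = 2.9144/1.7260 = 1.6885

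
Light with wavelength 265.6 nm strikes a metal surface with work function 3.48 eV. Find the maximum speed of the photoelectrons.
6.4647e+05 m/s

First, find the maximum kinetic energy:
E_photon = hc/λ = 4.6681 eV
KE_max = E_photon - φ = 4.6681 - 3.48 = 1.1881 eV

Convert to Joules: KE_max = 1.1881 × 1.602×10⁻¹⁹ J = 1.9035e-19 J

Then use KE = ½mv² to find velocity:
v = √(2·KE/m) = √(2 × 1.9035e-19 J / 9.109e-31 kg)
v = 6.4647e+05 m/s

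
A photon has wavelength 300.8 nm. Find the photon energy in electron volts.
4.1218 eV

Using E = hf = hc/λ:

E = hc/λ = (6.626×10⁻³⁴ J·s)(3×10⁸ m/s) / (300.8×10⁻⁹ m)
E = 4.1218 eV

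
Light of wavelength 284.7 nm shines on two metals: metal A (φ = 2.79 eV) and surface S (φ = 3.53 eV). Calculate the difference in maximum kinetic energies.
0.7400 eV

Using KE_max = hc/λ - φ for each metal:

Photon energy: E = hc/λ = 4.3549 eV

For metal A (φ₁ = 2.79 eV):
KE₁ = E - φ₁ = 4.3549 - 2.79 = 1.5649 eV

For surface S (φ₂ = 3.53 eV):
KE₂ = E - φ₂ = 4.3549 - 3.53 = 0.8249 eV

Difference:
ΔKE = KE₁ - KE₂ = 1.5649 - 0.8249 = 0.7400 eV

Note: The difference equals the difference in work functions: 3.53 - 2.79 = 0.74 eV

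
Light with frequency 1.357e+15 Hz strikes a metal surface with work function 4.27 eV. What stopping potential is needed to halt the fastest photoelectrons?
1.3421 V

The stopping potential V_s satisfies: eV_s = KE_max

First, find KE_max using Einstein's equation:
E_photon = hf = (6.626×10⁻³⁴ J·s)(1.357e+15 Hz) = 5.6121 eV
KE_max = E_photon - φ = 5.6121 - 4.27 = 1.3421 eV

Since eV_s = KE_max:
V_s = KE_max/e = 1.3421 V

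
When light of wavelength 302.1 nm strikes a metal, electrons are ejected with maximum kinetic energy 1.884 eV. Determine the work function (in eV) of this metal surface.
2.22 eV

From Einstein's photoelectric equation: KE_max = hf - φ = hc/λ - φ

Rearranging for φ:
φ = hc/λ - KE_max

Calculate photon energy:
E_photon = hc/λ = 4.1041 eV

Therefore:
φ = 4.1041 - 1.884 = 2.22 eV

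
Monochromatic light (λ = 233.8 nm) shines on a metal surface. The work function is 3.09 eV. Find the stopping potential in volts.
2.2130 V

The stopping potential V_s satisfies: eV_s = KE_max

First, find KE_max using Einstein's equation:
E_photon = hc/λ = 5.3030 eV
KE_max = E_photon - φ = 5.3030 - 3.09 = 2.2130 eV

Since eV_s = KE_max:
V_s = KE_max/e = 2.2130 V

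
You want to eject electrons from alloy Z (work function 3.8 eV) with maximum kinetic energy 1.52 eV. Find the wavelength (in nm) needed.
233.05 nm

From Einstein's equation: KE_max = hc/λ - φ

Rearranging for λ:
hc/λ = KE_max + φ
λ = hc/(KE_max + φ)

Required photon energy:
E_photon = KE_max + φ = 1.52 + 3.8 = 5.32 eV

Required wavelength:
λ = hc/E_photon = (6.626×10⁻³⁴)(3×10⁸) / (5.32 × 1.602×10⁻¹⁹)
λ = 233.05 nm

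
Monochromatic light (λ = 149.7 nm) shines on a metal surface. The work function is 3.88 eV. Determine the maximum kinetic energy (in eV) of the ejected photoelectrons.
4.4022 eV

Using Einstein's photoelectric equation: KE_max = hf - φ = hc/λ - φ

First, calculate the photon energy:
E_photon = hc/λ = (6.626×10⁻³⁴ J·s)(3×10⁸ m/s) / (149.7×10⁻⁹ m)
E_photon = 8.2822 eV

Then, the maximum kinetic energy:
KE_max = E_photon - φ = 8.2822 eV - 3.88 eV = 4.4022 eV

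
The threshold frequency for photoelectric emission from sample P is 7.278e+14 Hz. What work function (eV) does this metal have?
3.01 eV

At the threshold frequency, photon energy equals work function:
φ = hf₀

Calculating:
φ = (6.626×10⁻³⁴ J·s)(7.278e+14 Hz)
φ = 3.01 eV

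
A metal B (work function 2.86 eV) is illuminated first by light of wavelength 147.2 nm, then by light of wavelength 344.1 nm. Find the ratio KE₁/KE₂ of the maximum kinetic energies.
7.4855

Using Einstein's equation: KE_max = hc/λ - φ

For λ₁ = 147.2 nm:
E₁ = hc/λ₁ = 8.4228 eV
KE₁ = E₁ - φ = 8.4228 - 2.86 = 5.5628 eV

For λ₂ = 344.1 nm:
E₂ = hc/λ₂ = 3.6031 eV
KE₂ = E₂ - φ = 3.6031 - 2.86 = 0.7431 eV

Ratio: KE₁/KE₂ = 5.5628/0.7431 = 7.4855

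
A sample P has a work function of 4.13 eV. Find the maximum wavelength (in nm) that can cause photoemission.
300.20 nm

The threshold wavelength is when the photon energy equals the work function:
hc/λ₀ = φ

Solving for λ₀:
λ₀ = hc/φ = (6.626×10⁻³⁴ J·s)(3×10⁸ m/s) / (4.13 eV × 1.602×10⁻¹⁹ J/eV)
λ₀ = 300.20 nm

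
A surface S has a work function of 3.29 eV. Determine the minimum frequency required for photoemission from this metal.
7.9552e+14 Hz

The threshold frequency is when the photon energy equals the work function:
hf₀ = φ

Solving for f₀:
f₀ = φ/h = (3.29 eV × 1.602×10⁻¹⁹ J/eV) / (6.626×10⁻³⁴ J·s)
f₀ = 7.9552e+14 Hz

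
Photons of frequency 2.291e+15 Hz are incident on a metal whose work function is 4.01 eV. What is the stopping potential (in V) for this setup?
5.4648 V

The stopping potential V_s satisfies: eV_s = KE_max

First, find KE_max using Einstein's equation:
E_photon = hf = (6.626×10⁻³⁴ J·s)(2.291e+15 Hz) = 9.4748 eV
KE_max = E_photon - φ = 9.4748 - 4.01 = 5.4648 eV

Since eV_s = KE_max:
V_s = KE_max/e = 5.4648 V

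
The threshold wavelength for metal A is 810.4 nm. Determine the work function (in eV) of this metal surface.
1.53 eV

At the threshold wavelength, photon energy equals work function:
φ = hc/λ₀

Calculating:
φ = (6.626×10⁻³⁴ J·s)(3×10⁸ m/s) / (810.4×10⁻⁹ m)
φ = 1.53 eV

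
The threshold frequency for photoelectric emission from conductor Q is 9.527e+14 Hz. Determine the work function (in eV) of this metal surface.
3.94 eV

At the threshold frequency, photon energy equals work function:
φ = hf₀

Calculating:
φ = (6.626×10⁻³⁴ J·s)(9.527e+14 Hz)
φ = 3.94 eV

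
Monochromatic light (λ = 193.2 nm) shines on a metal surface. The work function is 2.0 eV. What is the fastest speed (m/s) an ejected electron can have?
1.2465e+06 m/s

First, find the maximum kinetic energy:
E_photon = hc/λ = 6.4174 eV
KE_max = E_photon - φ = 6.4174 - 2.0 = 4.4174 eV

Convert to Joules: KE_max = 4.4174 × 1.602×10⁻¹⁹ J = 7.0775e-19 J

Then use KE = ½mv² to find velocity:
v = √(2·KE/m) = √(2 × 7.0775e-19 J / 9.109e-31 kg)
v = 1.2465e+06 m/s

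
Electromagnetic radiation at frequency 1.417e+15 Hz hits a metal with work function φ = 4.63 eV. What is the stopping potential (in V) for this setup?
1.2302 V

The stopping potential V_s satisfies: eV_s = KE_max

First, find KE_max using Einstein's equation:
E_photon = hf = (6.626×10⁻³⁴ J·s)(1.417e+15 Hz) = 5.8602 eV
KE_max = E_photon - φ = 5.8602 - 4.63 = 1.2302 eV

Since eV_s = KE_max:
V_s = KE_max/e = 1.2302 V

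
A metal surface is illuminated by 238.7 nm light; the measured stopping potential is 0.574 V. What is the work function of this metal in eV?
4.62 eV

The stopping potential gives the maximum kinetic energy: KE_max = eV_s = 0.574 eV

From Einstein's photoelectric equation: KE_max = hc/λ - φ
Rearranging: φ = hc/λ - KE_max

Calculate photon energy:
E_photon = hc/λ = (6.626×10⁻³⁴ J·s)(3×10⁸ m/s) / (238.7×10⁻⁹ m) = 5.1941 eV

Therefore:
φ = 5.1941 - 0.574 = 4.62 eV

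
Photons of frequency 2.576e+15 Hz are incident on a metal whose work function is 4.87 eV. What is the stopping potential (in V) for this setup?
5.7835 V

The stopping potential V_s satisfies: eV_s = KE_max

First, find KE_max using Einstein's equation:
E_photon = hf = (6.626×10⁻³⁴ J·s)(2.576e+15 Hz) = 10.6535 eV
KE_max = E_photon - φ = 10.6535 - 4.87 = 5.7835 eV

Since eV_s = KE_max:
V_s = KE_max/e = 5.7835 V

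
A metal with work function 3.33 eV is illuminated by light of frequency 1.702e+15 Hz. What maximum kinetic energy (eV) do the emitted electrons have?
3.7089 eV

Using Einstein's photoelectric equation: KE_max = hf - φ

First, calculate the photon energy:
E_photon = hf = (6.626×10⁻³⁴ J·s)(1.702e+15 Hz)
E_photon = 7.0389 eV

Then, the maximum kinetic energy:
KE_max = E_photon - φ = 7.0389 eV - 3.33 eV = 3.7089 eV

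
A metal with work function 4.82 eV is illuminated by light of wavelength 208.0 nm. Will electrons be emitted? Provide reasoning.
Yes

For photoemission, the photon energy must exceed the work function.

Photon energy: E = hc/λ = 5.9608 eV
Work function: φ = 4.82 eV

Since E_photon (5.9608 eV) > φ (4.82 eV), photoemission WILL occur.
The threshold wavelength is λ₀ = hc/φ = 257.2 nm.
Since 208.0 nm < 257.2 nm, the light has sufficient energy.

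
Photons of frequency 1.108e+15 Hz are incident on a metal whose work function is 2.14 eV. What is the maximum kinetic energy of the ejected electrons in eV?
2.4423 eV

Using Einstein's photoelectric equation: KE_max = hf - φ

First, calculate the photon energy:
E_photon = hf = (6.626×10⁻³⁴ J·s)(1.108e+15 Hz)
E_photon = 4.5823 eV

Then, the maximum kinetic energy:
KE_max = E_photon - φ = 4.5823 eV - 2.14 eV = 2.4423 eV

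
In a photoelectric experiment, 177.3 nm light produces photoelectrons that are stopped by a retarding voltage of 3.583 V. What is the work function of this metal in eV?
3.41 eV

The stopping potential gives the maximum kinetic energy: KE_max = eV_s = 3.583 eV

From Einstein's photoelectric equation: KE_max = hc/λ - φ
Rearranging: φ = hc/λ - KE_max

Calculate photon energy:
E_photon = hc/λ = (6.626×10⁻³⁴ J·s)(3×10⁸ m/s) / (177.3×10⁻⁹ m) = 6.9929 eV

Therefore:
φ = 6.9929 - 3.583 = 3.41 eV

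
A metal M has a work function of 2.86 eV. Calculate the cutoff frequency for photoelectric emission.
6.9154e+14 Hz

The threshold frequency is when the photon energy equals the work function:
hf₀ = φ

Solving for f₀:
f₀ = φ/h = (2.86 eV × 1.602×10⁻¹⁹ J/eV) / (6.626×10⁻³⁴ J·s)
f₀ = 6.9154e+14 Hz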